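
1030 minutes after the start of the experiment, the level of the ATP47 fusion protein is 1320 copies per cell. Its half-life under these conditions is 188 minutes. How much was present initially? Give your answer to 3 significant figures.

58900 copies per cell

Number of half-lives elapsed: n = 1030/188 ≈ 5.4787.
A₀ = A × 2^n = 1320 × 2^5.4787 = 1320 × 44.592 ≈ 58862 copies per cell.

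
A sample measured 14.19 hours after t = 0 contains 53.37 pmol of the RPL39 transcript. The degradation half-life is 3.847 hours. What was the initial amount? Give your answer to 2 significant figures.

Number of half-lives elapsed: n = 14.19/3.847 ≈ 3.6886.
A₀ = A × 2^n = 53.37 × 2^3.6886 = 53.37 × 12.894 ≈ 688.13 pmol.

690 pmol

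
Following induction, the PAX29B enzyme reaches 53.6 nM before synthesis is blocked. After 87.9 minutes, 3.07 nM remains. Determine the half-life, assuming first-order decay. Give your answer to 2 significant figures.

21 minutes

A/A₀ = 3.07/53.6 ≈ 0.057276.
n = log₂(17.459) ≈ 4.1259 half-lives elapsed in 87.9 minutes.
t½ = 87.9/4.1259 ≈ 21.304 minutes.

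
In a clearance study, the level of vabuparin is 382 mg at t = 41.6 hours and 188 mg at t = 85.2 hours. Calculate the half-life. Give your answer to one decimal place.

42.6 hours

Over Δt = 85.2 − 41.6 = 43.6 hours, the level fell by a factor of 382/188 ≈ 2.0319.
n = log₂(2.0319) ≈ 1.0228 half-lives, so t½ = 43.6/1.0228 ≈ 42.626 hours.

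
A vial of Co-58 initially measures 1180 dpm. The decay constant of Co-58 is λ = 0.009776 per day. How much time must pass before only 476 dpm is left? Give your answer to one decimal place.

t½ = ln 2 / λ = 0.69315 / 0.009776 ≈ 70.903 days.
Fraction remaining = 476/1180 ≈ 0.40339.
n = log₂(1180/476) = ln(2.479)/ln 2 ≈ 1.3098 half-lives.
t = n × t½ = 1.3098 × 70.903 ≈ 92.865 days.

92.9 days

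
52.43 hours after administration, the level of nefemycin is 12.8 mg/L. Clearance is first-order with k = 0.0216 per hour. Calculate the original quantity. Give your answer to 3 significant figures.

39.7 mg/L

t½ = ln 2 / k = 0.69315 / 0.0216 ≈ 32.09 hours.
Number of half-lives elapsed: n = 52.43/32.09 ≈ 1.6338.
A₀ = A × 2^n = 12.8 × 2^1.6338 = 12.8 × 3.1034 ≈ 39.723 mg/L.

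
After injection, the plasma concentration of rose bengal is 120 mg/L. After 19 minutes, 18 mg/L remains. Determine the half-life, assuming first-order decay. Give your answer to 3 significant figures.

A/A₀ = 18/120 ≈ 0.15.
n = log₂(6.6667) ≈ 2.737 half-lives elapsed in 19 minutes.
t½ = 19/2.737 ≈ 6.942 minutes.

6.94 minutes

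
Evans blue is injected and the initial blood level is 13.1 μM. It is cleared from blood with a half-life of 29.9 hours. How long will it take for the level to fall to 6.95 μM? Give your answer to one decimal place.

27.3 hours

Fraction remaining = 6.95/13.1 ≈ 0.53053.
n = log₂(13.1/6.95) = ln(1.8849)/ln 2 ≈ 0.91448 half-lives.
t = n × t½ = 0.91448 × 29.9 ≈ 27.343 hours.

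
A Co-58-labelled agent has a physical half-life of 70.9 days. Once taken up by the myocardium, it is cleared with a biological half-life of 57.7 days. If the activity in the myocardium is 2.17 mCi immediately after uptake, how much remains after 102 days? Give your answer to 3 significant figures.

0.235 mCi

1/t_eff = 1/t_phys + 1/t_biol = 1/70.9 + 1/57.7 = 0.031435 per day.
t_eff = 70.9 × 57.7 / (70.9 + 57.7) ≈ 31.811 days.
Remaining = 2.17 × (1/2)^(102/31.811) = 2.17 × (1/2)^3.2064 ≈ 0.23509 mCi.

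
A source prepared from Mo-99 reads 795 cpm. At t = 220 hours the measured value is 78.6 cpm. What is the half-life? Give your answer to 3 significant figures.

65.9 hours

A/A₀ = 78.6/795 ≈ 0.098868.
n = log₂(10.115) ≈ 3.3384 half-lives elapsed in 220 hours.
t½ = 220/3.3384 ≈ 65.901 hours.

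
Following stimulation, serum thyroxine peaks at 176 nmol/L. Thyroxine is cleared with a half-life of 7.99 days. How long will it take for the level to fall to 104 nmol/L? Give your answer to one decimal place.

6.1 days

Fraction remaining = 104/176 ≈ 0.59091.
n = log₂(176/104) = ln(1.6923)/ln 2 ≈ 0.75899 half-lives.
t = n × t½ = 0.75899 × 7.99 ≈ 6.0643 days.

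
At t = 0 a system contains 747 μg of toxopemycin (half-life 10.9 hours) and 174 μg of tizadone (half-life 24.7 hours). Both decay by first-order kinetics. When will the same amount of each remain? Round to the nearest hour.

41 hours

Set 747·(1/2)^(t/10.9) = 174·(1/2)^(t/24.7).
Taking log₂: log₂(747/174) = t·(1/10.9 − 1/24.7).
log₂(4.2931) = 2.102; 1/10.9 − 1/24.7 = 0.051257.
t = 2.102 / 0.051257 ≈ 41.009 hours.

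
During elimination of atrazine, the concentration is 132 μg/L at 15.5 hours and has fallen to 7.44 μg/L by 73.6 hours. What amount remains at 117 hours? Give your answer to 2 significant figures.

0.87 μg/L

Over Δt = 73.6 − 15.5 = 58.1 hours, the level fell by a factor of 132/7.44 ≈ 17.742.
n = log₂(17.742) ≈ 4.1491 half-lives, so t½ = 58.1/4.1491 ≈ 14.003 hours.
From t = 73.6 to t = 117: 7.44 × (1/2)^((117−73.6)/14.003) ≈ 0.86813 μg/L.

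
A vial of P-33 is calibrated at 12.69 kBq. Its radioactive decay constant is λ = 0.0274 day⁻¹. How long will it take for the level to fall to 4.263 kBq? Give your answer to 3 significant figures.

39.8 days

t½ = ln 2 / λ = 0.69315 / 0.0274 ≈ 25.297 days.
Fraction remaining = 4.263/12.69 ≈ 0.33593.
n = log₂(12.69/4.263) = ln(2.9768)/ln 2 ≈ 1.5738 half-lives.
t = n × t½ = 1.5738 × 25.297 ≈ 39.812 days.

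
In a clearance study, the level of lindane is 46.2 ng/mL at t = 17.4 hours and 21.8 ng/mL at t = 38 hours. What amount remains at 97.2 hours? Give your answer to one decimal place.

Over Δt = 38 − 17.4 = 20.6 hours, the level fell by a factor of 46.2/21.8 ≈ 2.1193.
n = log₂(2.1193) ≈ 1.0836 half-lives, so t½ = 20.6/1.0836 ≈ 19.011 hours.
From t = 38 to t = 97.2: 21.8 × (1/2)^((97.2−38)/19.011) ≈ 2.5181 ng/mL.

2.5 ng/mL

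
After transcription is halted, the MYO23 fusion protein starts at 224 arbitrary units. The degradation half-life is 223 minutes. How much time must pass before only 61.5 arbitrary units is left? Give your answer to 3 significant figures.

416 minutes

Fraction remaining = 61.5/224 ≈ 0.27455.
n = log₂(224/61.5) = ln(3.6423)/ln 2 ≈ 1.8648 half-lives.
t = n × t½ = 1.8648 × 223 ≈ 415.86 minutes.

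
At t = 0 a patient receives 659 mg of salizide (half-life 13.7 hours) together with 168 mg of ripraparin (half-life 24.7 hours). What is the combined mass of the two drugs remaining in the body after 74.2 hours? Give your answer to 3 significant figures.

salizide: 659 × (1/2)^(74.2/13.7) = 659 × (1/2)^5.4161 ≈ 15.434 mg.
ripraparin: 168 × (1/2)^(74.2/24.7) = 168 × (1/2)^3.004 ≈ 20.941 mg.
Total = 15.434 + 20.941 ≈ 36.376 mg.

36.4 mg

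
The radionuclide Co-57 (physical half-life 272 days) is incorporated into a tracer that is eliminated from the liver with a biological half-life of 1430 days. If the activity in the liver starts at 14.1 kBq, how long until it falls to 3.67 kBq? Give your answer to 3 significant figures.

444 days

1/t_eff = 1/t_phys + 1/t_biol = 1/272 + 1/1430 = 0.0043758 per day.
t_eff = 272 × 1430 / (272 + 1430) ≈ 228.53 days.
n = log₂(14.1/3.67) ≈ 1.9418; t = 1.9418 × 228.53 ≈ 443.77 days.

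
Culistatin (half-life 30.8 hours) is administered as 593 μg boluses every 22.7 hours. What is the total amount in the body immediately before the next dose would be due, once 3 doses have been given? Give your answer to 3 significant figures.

697 μg

The 3 doses were given 68.1, 45.4, 22.7 hours ago.
Total = 593·(1/2)^(68.1/30.8) + 593·(1/2)^(45.4/30.8) + 593·(1/2)^(22.7/30.8)
      = 128.08 + 213.47 + 355.79 ≈ 697.33 μg.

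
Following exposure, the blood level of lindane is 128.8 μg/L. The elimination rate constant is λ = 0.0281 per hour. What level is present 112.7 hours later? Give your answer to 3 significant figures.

t½ = ln 2 / λ = 0.69315 / 0.0281 ≈ 24.667 hours.
Number of half-lives: n = 112.7/24.667 ≈ 4.5688.
Remaining = 128.8 × (1/2)^4.5688 = 128.8 × 0.042135 ≈ 5.427 μg/L.

5.43 μg/L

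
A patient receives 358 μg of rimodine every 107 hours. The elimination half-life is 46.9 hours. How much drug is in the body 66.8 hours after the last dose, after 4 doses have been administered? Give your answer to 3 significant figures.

168 μg

The 4 doses were given 387.8, 280.8, 173.8, 66.8 hours ago.
Total = 358·(1/2)^(387.8/46.9) + 358·(1/2)^(280.8/46.9) + 358·(1/2)^(173.8/46.9) + 358·(1/2)^(66.8/46.9)
      = 1.1608 + 5.6436 + 27.437 + 133.39 ≈ 167.63 μg.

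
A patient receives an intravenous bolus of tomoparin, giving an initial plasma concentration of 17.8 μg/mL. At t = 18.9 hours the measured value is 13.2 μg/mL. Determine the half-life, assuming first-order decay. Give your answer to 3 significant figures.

A/A₀ = 13.2/17.8 ≈ 0.74157.
n = log₂(1.3485) ≈ 0.43134 half-lives elapsed in 18.9 hours.
t½ = 18.9/0.43134 ≈ 43.817 hours.

43.8 hours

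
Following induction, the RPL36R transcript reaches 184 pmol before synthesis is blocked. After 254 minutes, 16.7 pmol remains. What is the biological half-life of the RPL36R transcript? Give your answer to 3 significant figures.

A/A₀ = 16.7/184 ≈ 0.090761.
n = log₂(11.018) ≈ 3.4618 half-lives elapsed in 254 minutes.
t½ = 254/3.4618 ≈ 73.373 minutes.

73.4 minutes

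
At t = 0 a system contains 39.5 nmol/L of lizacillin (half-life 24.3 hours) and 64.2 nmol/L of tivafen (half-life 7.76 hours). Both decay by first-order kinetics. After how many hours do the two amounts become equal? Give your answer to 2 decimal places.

7.99 hours

Set 39.5·(1/2)^(t/24.3) = 64.2·(1/2)^(t/7.76).
Taking log₂: log₂(39.5/64.2) = t·(1/24.3 − 1/7.76).
log₂(0.61526) = -0.70072; 1/24.3 − 1/7.76 = -0.087714.
t = -0.70072 / -0.087714 ≈ 7.9887 hours.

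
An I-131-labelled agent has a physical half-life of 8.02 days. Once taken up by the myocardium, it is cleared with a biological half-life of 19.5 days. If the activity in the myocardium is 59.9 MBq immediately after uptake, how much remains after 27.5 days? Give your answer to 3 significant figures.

2.09 MBq

1/t_eff = 1/t_phys + 1/t_biol = 1/8.02 + 1/19.5 = 0.17597 per day.
t_eff = 8.02 × 19.5 / (8.02 + 19.5) ≈ 5.6828 days.
Remaining = 59.9 × (1/2)^(27.5/5.6828) = 59.9 × (1/2)^4.8392 ≈ 2.0926 MBq.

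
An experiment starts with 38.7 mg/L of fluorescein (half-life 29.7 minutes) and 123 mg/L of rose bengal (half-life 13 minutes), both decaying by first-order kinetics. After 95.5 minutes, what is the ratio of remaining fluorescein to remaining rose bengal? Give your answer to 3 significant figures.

fluorescein: 38.7 × (1/2)^(95.5/29.7) = 38.7 × (1/2)^3.2155 ≈ 4.1663 mg/L.
rose bengal: 123 × (1/2)^(95.5/13) = 123 × (1/2)^7.3462 ≈ 0.75595 mg/L.
Ratio ≈ 4.1663 / 0.75595 ≈ 5.5114.

5.51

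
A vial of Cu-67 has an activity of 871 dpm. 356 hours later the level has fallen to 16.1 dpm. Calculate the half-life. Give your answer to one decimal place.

A/A₀ = 16.1/871 ≈ 0.018485.
n = log₂(54.099) ≈ 5.7575 half-lives elapsed in 356 hours.
t½ = 356/5.7575 ≈ 61.832 hours.

61.8 hours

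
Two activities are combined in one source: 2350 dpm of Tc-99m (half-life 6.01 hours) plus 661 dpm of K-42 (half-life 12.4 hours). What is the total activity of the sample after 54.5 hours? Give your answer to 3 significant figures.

35.8 dpm

Tc-99m: 2350 × (1/2)^(54.5/6.01) = 2350 × (1/2)^9.0682 ≈ 4.3779 dpm.
K-42: 661 × (1/2)^(54.5/12.4) = 661 × (1/2)^4.3952 ≈ 31.414 dpm.
Total = 4.3779 + 31.414 ≈ 35.792 dpm.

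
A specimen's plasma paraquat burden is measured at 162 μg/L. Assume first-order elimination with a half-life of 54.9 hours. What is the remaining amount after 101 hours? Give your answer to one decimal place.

45.3 μg/L

Number of half-lives: n = 101/54.9 ≈ 1.8397.
Remaining = 162 × (1/2)^1.8397 = 162 × 0.27938 ≈ 45.259 μg/L.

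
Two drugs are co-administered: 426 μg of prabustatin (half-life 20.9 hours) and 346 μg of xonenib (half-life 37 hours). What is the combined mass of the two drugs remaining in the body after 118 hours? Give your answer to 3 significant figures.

prabustatin: 426 × (1/2)^(118/20.9) = 426 × (1/2)^5.6459 ≈ 8.5077 μg.
xonenib: 346 × (1/2)^(118/37) = 346 × (1/2)^3.1892 ≈ 37.935 μg.
Total = 8.5077 + 37.935 ≈ 46.442 μg.

46.4 μg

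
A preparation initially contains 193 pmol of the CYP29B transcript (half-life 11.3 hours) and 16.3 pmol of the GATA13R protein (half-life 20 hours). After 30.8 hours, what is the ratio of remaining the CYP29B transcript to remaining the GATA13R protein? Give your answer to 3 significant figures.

5.21

CYP29B transcript: 193 × (1/2)^(30.8/11.3) = 193 × (1/2)^2.7257 ≈ 29.178 pmol.
GATA13R protein: 16.3 × (1/2)^(30.8/20) = 16.3 × (1/2)^1.54 ≈ 5.6053 pmol.
Ratio ≈ 29.178 / 5.6053 ≈ 5.2053.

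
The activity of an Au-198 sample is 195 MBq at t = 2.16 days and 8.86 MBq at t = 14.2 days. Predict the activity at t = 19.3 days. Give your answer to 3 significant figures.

2.39 MBq

Over Δt = 14.2 − 2.16 = 12.04 days, the level fell by a factor of 195/8.86 ≈ 22.009.
n = log₂(22.009) ≈ 4.46 half-lives, so t½ = 12.04/4.46 ≈ 2.6995 days.
From t = 14.2 to t = 19.3: 8.86 × (1/2)^((19.3−14.2)/2.6995) ≈ 2.3918 MBq.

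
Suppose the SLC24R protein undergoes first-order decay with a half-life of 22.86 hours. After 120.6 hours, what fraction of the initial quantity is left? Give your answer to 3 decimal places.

n = 120.6/22.86 ≈ 5.2756 half-lives.
Fraction remaining = (1/2)^5.2756 ≈ 0.025816.

0.026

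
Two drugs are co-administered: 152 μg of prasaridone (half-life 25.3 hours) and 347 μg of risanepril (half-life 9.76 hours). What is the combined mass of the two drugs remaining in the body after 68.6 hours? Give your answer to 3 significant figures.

prasaridone: 152 × (1/2)^(68.6/25.3) = 152 × (1/2)^2.7115 ≈ 23.207 μg.
risanepril: 347 × (1/2)^(68.6/9.76) = 347 × (1/2)^7.0287 ≈ 2.6576 μg.
Total = 23.207 + 2.6576 ≈ 25.864 μg.

25.9 μg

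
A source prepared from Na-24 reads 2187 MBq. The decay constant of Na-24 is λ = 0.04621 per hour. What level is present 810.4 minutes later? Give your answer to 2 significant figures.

1200 MBq

t½ = ln 2 / λ = 0.69315 / 0.04621 ≈ 15 hours.
Convert the elapsed time: 810.4 minutes = 13.5067 hours.
Number of half-lives: n = 13.5067/15 ≈ 0.90045.
Remaining = 2187 × (1/2)^0.90045 = 2187 × 0.53572 ≈ 1171.6 MBq.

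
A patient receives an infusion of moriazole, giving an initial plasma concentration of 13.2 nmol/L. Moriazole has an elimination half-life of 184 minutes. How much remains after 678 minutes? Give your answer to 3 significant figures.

1.03 nmol/L

Number of half-lives: n = 678/184 ≈ 3.6848.
Remaining = 13.2 × (1/2)^3.6848 = 13.2 × 0.077762 ≈ 1.0265 nmol/L.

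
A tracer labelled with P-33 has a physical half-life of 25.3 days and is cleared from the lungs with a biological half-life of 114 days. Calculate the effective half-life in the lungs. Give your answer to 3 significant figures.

20.7 days

1/t_eff = 1/t_phys + 1/t_biol = 1/25.3 + 1/114 = 0.048298 per day.
t_eff = 25.3 × 114 / (25.3 + 114) ≈ 20.705 days.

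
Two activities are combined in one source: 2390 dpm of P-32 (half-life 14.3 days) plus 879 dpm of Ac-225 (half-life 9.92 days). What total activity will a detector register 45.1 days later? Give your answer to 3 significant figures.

P-32: 2390 × (1/2)^(45.1/14.3) = 2390 × (1/2)^3.1538 ≈ 268.53 dpm.
Ac-225: 879 × (1/2)^(45.1/9.92) = 879 × (1/2)^4.5464 ≈ 37.618 dpm.
Total = 268.53 + 37.618 ≈ 306.15 dpm.

306 dpm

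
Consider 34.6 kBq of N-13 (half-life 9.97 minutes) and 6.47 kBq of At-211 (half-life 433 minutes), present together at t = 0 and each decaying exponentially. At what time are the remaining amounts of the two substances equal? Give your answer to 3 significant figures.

24.7 minutes

Set 34.6·(1/2)^(t/9.97) = 6.47·(1/2)^(t/433).
Taking log₂: log₂(34.6/6.47) = t·(1/9.97 − 1/433).
log₂(5.3478) = 2.4189; 1/9.97 − 1/433 = 0.097991.
t = 2.4189 / 0.097991 ≈ 24.685 minutes.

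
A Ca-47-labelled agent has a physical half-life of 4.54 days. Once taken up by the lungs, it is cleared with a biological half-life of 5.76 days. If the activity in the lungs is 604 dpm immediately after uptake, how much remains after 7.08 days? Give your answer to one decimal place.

1/t_eff = 1/t_phys + 1/t_biol = 1/4.54 + 1/5.76 = 0.39388 per day.
t_eff = 4.54 × 5.76 / (4.54 + 5.76) ≈ 2.5389 days.
Remaining = 604 × (1/2)^(7.08/2.5389) = 604 × (1/2)^2.7886 ≈ 87.412 dpm.

87.4 dpm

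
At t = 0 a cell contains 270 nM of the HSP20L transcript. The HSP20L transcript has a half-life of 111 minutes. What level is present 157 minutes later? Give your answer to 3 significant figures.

Number of half-lives: n = 157/111 ≈ 1.4144.
Remaining = 270 × (1/2)^1.4144 = 270 × 0.37516 ≈ 101.29 nM.

101 nM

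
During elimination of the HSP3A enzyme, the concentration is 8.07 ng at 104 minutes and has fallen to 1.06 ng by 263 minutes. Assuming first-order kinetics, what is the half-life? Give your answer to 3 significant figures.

54.3 minutes

Over Δt = 263 − 104 = 159 minutes, the level fell by a factor of 8.07/1.06 ≈ 7.6132.
n = log₂(7.6132) ≈ 2.9285 half-lives, so t½ = 159/2.9285 ≈ 54.294 minutes.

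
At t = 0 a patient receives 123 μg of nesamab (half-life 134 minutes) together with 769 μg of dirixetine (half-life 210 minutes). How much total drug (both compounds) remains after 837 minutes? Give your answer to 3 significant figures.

nesamab: 123 × (1/2)^(837/134) = 123 × (1/2)^6.2463 ≈ 1.6203 μg.
dirixetine: 769 × (1/2)^(837/210) = 769 × (1/2)^3.9857 ≈ 48.541 μg.
Total = 1.6203 + 48.541 ≈ 50.161 μg.

50.2 μg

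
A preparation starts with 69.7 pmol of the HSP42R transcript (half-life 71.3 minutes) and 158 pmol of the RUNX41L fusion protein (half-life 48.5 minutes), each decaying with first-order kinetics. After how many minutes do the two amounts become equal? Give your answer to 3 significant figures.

179 minutes

Set 69.7·(1/2)^(t/71.3) = 158·(1/2)^(t/48.5).
Taking log₂: log₂(69.7/158) = t·(1/71.3 − 1/48.5).
log₂(0.44114) = -1.1807; 1/71.3 − 1/48.5 = -0.0065933.
t = -1.1807 / -0.0065933 ≈ 179.07 minutes.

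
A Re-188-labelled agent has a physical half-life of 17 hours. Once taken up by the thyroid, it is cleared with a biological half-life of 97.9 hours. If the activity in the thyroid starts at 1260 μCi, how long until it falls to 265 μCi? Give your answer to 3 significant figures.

1/t_eff = 1/t_phys + 1/t_biol = 1/17 + 1/97.9 = 0.069038 per hour.
t_eff = 17 × 97.9 / (17 + 97.9) ≈ 14.485 hours.
n = log₂(1260/265) ≈ 2.2494; t = 2.2494 × 14.485 ≈ 32.581 hours.

32.6 hours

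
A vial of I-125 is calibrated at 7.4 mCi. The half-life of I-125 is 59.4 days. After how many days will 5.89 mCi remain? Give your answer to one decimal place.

19.6 days

Fraction remaining = 5.89/7.4 ≈ 0.79595.
n = log₂(7.4/5.89) = ln(1.2564)/ln 2 ≈ 0.32926 half-lives.
t = n × t½ = 0.32926 × 59.4 ≈ 19.558 days.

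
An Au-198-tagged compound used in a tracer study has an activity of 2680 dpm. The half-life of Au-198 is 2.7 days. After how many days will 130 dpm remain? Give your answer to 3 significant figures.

Fraction remaining = 130/2680 ≈ 0.048507.
n = log₂(2680/130) = ln(20.615)/ln 2 ≈ 4.3656 half-lives.
t = n × t½ = 4.3656 × 2.7 ≈ 11.787 days.

11.8 days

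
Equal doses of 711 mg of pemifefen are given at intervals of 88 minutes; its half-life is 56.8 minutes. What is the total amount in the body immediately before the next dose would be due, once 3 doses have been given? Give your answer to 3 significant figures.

The 3 doses were given 264, 176, 88 minutes ago.
Total = 711·(1/2)^(264/56.8) + 711·(1/2)^(176/56.8) + 711·(1/2)^(88/56.8)
      = 28.361 + 83.004 + 242.93 ≈ 354.3 mg.

354 mg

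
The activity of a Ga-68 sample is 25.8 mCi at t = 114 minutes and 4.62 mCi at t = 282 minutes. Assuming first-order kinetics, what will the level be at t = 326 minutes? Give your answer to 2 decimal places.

Over Δt = 282 − 114 = 168 minutes, the level fell by a factor of 25.8/4.62 ≈ 5.5844.
n = log₂(5.5844) ≈ 2.4814 half-lives, so t½ = 168/2.4814 ≈ 67.704 minutes.
From t = 282 to t = 326: 4.62 × (1/2)^((326−282)/67.704) ≈ 2.9445 mCi.

2.94 mCi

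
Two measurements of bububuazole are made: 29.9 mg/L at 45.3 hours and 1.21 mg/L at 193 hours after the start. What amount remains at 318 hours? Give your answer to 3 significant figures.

0.0802 mg/L

Over Δt = 193 − 45.3 = 147.7 hours, the level fell by a factor of 29.9/1.21 ≈ 24.711.
n = log₂(24.711) ≈ 4.6271 half-lives, so t½ = 147.7/4.6271 ≈ 31.921 hours.
From t = 193 to t = 318: 1.21 × (1/2)^((318−193)/31.921) ≈ 0.080163 mg/L.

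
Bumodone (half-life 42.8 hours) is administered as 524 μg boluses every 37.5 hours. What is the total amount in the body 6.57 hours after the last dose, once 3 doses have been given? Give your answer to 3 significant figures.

The 3 doses were given 81.57, 44.07, 6.57 hours ago.
Total = 524·(1/2)^(81.57/42.8) + 524·(1/2)^(44.07/42.8) + 524·(1/2)^(6.57/42.8)
      = 139.84 + 256.67 + 471.11 ≈ 867.61 μg.

868 μg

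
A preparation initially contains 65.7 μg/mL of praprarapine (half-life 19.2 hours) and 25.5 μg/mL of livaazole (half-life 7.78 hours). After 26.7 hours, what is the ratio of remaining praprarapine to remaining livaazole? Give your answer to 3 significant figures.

10.6

praprarapine: 65.7 × (1/2)^(26.7/19.2) = 65.7 × (1/2)^1.3906 ≈ 25.058 μg/mL.
livaazole: 25.5 × (1/2)^(26.7/7.78) = 25.5 × (1/2)^3.4319 ≈ 2.3629 μg/mL.
Ratio ≈ 25.058 / 2.3629 ≈ 10.605.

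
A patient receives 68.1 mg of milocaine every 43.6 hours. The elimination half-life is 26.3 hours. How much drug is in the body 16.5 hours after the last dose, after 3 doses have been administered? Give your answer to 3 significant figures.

62.5 mg

The 3 doses were given 103.7, 60.1, 16.5 hours ago.
Total = 68.1·(1/2)^(103.7/26.3) + 68.1·(1/2)^(60.1/26.3) + 68.1·(1/2)^(16.5/26.3)
      = 4.4279 + 13.971 + 44.085 ≈ 62.484 mg.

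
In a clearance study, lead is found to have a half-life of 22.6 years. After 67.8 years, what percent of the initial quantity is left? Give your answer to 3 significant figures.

n = 67.8/22.6 ≈ 3 half-lives.
Fraction remaining = (1/2)^3 ≈ 0.125, i.e. 12.5%.

12.5%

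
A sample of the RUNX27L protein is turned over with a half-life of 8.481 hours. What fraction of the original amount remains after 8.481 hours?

n = 8.481/8.481 ≈ 1 half-life.
Fraction remaining = (1/2)^1 ≈ 0.5.

0.5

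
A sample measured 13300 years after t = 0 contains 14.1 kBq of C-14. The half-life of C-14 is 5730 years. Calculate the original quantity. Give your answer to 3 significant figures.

Number of half-lives elapsed: n = 13300/5730 ≈ 2.3211.
A₀ = A × 2^n = 14.1 × 2^2.3211 = 14.1 × 4.9972 ≈ 70.46 kBq.

70.5 kBq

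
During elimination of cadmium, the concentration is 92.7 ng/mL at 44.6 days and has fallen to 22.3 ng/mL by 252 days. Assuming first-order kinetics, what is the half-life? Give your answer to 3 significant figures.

Over Δt = 252 − 44.6 = 207.4 days, the level fell by a factor of 92.7/22.3 ≈ 4.157.
n = log₂(4.157) ≈ 2.0555 half-lives, so t½ = 207.4/2.0555 ≈ 100.9 days.

101 days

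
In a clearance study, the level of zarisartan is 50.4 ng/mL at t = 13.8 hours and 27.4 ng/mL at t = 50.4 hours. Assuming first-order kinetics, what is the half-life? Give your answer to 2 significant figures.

Over Δt = 50.4 − 13.8 = 36.6 hours, the level fell by a factor of 50.4/27.4 ≈ 1.8394.
n = log₂(1.8394) ≈ 0.87925 half-lives, so t½ = 36.6/0.87925 ≈ 41.626 hours.

42 hours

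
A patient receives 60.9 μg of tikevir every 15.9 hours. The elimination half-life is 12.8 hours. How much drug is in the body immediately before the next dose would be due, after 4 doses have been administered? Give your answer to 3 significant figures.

The 4 doses were given 63.6, 47.7, 31.8, 15.9 hours ago.
Total = 60.9·(1/2)^(63.6/12.8) + 60.9·(1/2)^(47.7/12.8) + 60.9·(1/2)^(31.8/12.8) + 60.9·(1/2)^(15.9/12.8)
      = 1.9448 + 4.6006 + 10.883 + 25.744 ≈ 43.173 μg.

43.2 μg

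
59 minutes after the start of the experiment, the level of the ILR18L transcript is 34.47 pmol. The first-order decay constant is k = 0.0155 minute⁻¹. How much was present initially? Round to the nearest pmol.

t½ = ln 2 / k = 0.69315 / 0.0155 ≈ 44.719 minutes.
Number of half-lives elapsed: n = 59/44.719 ≈ 1.3193.
A₀ = A × 2^n = 34.47 × 2^1.3193 = 34.47 × 2.4955 ≈ 86.021 pmol.

86 pmol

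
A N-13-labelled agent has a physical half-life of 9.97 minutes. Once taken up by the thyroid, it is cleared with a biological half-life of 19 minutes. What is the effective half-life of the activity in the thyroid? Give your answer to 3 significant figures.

1/t_eff = 1/t_phys + 1/t_biol = 1/9.97 + 1/19 = 0.15293 per minute.
t_eff = 9.97 × 19 / (9.97 + 19) ≈ 6.5388 minutes.

6.54 minutes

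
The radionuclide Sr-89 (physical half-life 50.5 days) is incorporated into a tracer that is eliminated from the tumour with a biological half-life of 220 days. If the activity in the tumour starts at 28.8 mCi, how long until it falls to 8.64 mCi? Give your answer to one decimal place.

1/t_eff = 1/t_phys + 1/t_biol = 1/50.5 + 1/220 = 0.024347 per day.
t_eff = 50.5 × 220 / (50.5 + 220) ≈ 41.072 days.
n = log₂(28.8/8.64) ≈ 1.737; t = 1.737 × 41.072 ≈ 71.341 days.

71.3 days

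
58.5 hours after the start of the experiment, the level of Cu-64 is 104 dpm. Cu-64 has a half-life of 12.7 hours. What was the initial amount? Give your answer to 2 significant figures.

2500 dpm

Number of half-lives elapsed: n = 58.5/12.7 ≈ 4.6063.
A₀ = A × 2^n = 104 × 2^4.6063 = 104 × 24.358 ≈ 2533.2 dpm.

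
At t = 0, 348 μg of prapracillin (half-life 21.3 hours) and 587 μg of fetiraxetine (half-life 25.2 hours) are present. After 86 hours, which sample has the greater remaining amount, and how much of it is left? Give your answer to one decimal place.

prapracillin: 348 × (1/2)^4.0376 ≈ 21.191 μg.
fetiraxetine: 587 × (1/2)^3.4127 ≈ 55.121 μg.
Fetiraxetine has more remaining, at ≈ 55.121 μg.

fetiraxetine, 55.1 μg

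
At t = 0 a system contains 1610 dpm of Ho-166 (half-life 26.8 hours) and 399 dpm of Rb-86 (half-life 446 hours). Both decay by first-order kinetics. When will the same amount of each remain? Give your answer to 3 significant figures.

Set 1610·(1/2)^(t/26.8) = 399·(1/2)^(t/446).
Taking log₂: log₂(1610/399) = t·(1/26.8 − 1/446).
log₂(4.0351) = 2.0126; 1/26.8 − 1/446 = 0.035071.
t = 2.0126 / 0.035071 ≈ 57.386 hours.

57.4 hours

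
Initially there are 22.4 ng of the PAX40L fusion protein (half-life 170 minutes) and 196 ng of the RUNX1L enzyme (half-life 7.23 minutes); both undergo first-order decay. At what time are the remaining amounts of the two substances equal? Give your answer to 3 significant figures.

Set 22.4·(1/2)^(t/170) = 196·(1/2)^(t/7.23).
Taking log₂: log₂(22.4/196) = t·(1/170 − 1/7.23).
log₂(0.11429) = -3.1293; 1/170 − 1/7.23 = -0.13243.
t = -3.1293 / -0.13243 ≈ 23.63 minutes.

23.6 minutes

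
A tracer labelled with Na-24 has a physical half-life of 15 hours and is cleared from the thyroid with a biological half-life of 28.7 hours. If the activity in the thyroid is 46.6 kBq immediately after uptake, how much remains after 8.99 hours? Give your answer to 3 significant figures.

24.8 kBq

1/t_eff = 1/t_phys + 1/t_biol = 1/15 + 1/28.7 = 0.10151 per hour.
t_eff = 15 × 28.7 / (15 + 28.7) ≈ 9.8513 hours.
Remaining = 46.6 × (1/2)^(8.99/9.8513) = 46.6 × (1/2)^0.91257 ≈ 24.756 kBq.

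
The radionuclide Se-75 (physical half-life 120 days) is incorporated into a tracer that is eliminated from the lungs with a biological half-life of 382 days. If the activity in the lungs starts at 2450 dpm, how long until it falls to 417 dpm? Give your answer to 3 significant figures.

1/t_eff = 1/t_phys + 1/t_biol = 1/120 + 1/382 = 0.010951 per day.
t_eff = 120 × 382 / (120 + 382) ≈ 91.315 days.
n = log₂(2450/417) ≈ 2.5547; t = 2.5547 × 91.315 ≈ 233.28 days.

233 days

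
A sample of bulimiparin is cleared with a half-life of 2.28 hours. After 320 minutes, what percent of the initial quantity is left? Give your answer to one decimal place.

19.8%

320 minutes = 5.33333 hours.
n = 5.33333/2.28 ≈ 2.3392 half-lives.
Fraction remaining = (1/2)^2.3392 ≈ 0.19762, i.e. 19.762%.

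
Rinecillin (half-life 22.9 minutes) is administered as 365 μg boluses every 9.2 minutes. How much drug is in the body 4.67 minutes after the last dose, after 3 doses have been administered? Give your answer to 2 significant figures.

The 3 doses were given 23.07, 13.87, 4.67 minutes ago.
Total = 365·(1/2)^(23.07/22.9) + 365·(1/2)^(13.87/22.9) + 365·(1/2)^(4.67/22.9)
      = 181.56 + 239.86 + 316.89 ≈ 738.31 μg.

740 μg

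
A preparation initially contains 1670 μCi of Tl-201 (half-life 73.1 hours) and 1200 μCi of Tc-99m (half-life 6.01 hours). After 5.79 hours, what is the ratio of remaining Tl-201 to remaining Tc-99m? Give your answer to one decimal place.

Tl-201: 1670 × (1/2)^(5.79/73.1) = 1670 × (1/2)^0.079207 ≈ 1580.8 μCi.
Tc-99m: 1200 × (1/2)^(5.79/6.01) = 1200 × (1/2)^0.96339 ≈ 615.42 μCi.
Ratio ≈ 1580.8 / 615.42 ≈ 2.5686.

2.6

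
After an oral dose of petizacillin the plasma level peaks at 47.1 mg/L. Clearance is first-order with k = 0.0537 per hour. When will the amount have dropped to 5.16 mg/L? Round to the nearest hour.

t½ = ln 2 / k = 0.69315 / 0.0537 ≈ 12.908 hours.
Fraction remaining = 5.16/47.1 ≈ 0.10955.
n = log₂(47.1/5.16) = ln(9.1279)/ln 2 ≈ 3.1903 half-lives.
t = n × t½ = 3.1903 × 12.908 ≈ 41.179 hours.

41 hours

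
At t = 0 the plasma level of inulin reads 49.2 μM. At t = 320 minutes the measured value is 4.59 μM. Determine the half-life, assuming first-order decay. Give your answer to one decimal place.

A/A₀ = 4.59/49.2 ≈ 0.093293.
n = log₂(10.719) ≈ 3.4221 half-lives elapsed in 320 minutes.
t½ = 320/3.4221 ≈ 93.51 minutes.

93.5 minutes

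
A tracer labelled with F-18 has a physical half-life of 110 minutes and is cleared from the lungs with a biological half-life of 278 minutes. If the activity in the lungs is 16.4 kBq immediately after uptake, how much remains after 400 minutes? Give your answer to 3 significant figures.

1/t_eff = 1/t_phys + 1/t_biol = 1/110 + 1/278 = 0.012688 per minute.
t_eff = 110 × 278 / (110 + 278) ≈ 78.814 minutes.
Remaining = 16.4 × (1/2)^(400/78.814) = 16.4 × (1/2)^5.0752 ≈ 0.48647 kBq.

0.486 kBq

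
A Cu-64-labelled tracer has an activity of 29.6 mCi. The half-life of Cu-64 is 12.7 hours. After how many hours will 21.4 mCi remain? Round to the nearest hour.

6 hours

Fraction remaining = 21.4/29.6 ≈ 0.72297.
n = log₂(29.6/21.4) = ln(1.3832)/ln 2 ≈ 0.46799 half-lives.
t = n × t½ = 0.46799 × 12.7 ≈ 5.9434 hours.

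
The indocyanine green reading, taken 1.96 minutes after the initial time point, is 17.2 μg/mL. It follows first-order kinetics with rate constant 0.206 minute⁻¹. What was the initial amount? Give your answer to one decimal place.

t½ = ln 2 / k = 0.69315 / 0.206 ≈ 3.3648 minutes.
Number of half-lives elapsed: n = 1.96/3.3648 ≈ 0.5825.
A₀ = A × 2^n = 17.2 × 2^0.5825 = 17.2 × 1.4974 ≈ 25.756 μg/mL.

25.8 μg/mL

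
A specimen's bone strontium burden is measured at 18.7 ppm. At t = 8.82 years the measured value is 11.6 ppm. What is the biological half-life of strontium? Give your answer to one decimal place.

12.8 years

A/A₀ = 11.6/18.7 ≈ 0.62032.
n = log₂(1.6121) ≈ 0.68891 half-lives elapsed in 8.82 years.
t½ = 8.82/0.68891 ≈ 12.803 years.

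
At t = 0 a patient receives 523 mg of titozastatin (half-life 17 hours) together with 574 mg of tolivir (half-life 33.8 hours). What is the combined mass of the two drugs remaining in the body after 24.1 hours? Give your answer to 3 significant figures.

titozastatin: 523 × (1/2)^(24.1/17) = 523 × (1/2)^1.4176 ≈ 195.77 mg.
tolivir: 574 × (1/2)^(24.1/33.8) = 574 × (1/2)^0.71302 ≈ 350.16 mg.
Total = 195.77 + 350.16 ≈ 545.94 mg.

546 mg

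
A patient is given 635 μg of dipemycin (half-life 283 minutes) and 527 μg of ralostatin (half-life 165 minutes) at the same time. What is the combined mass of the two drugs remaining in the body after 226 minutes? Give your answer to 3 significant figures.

dipemycin: 635 × (1/2)^(226/283) = 635 × (1/2)^0.79859 ≈ 365.07 μg.
ralostatin: 527 × (1/2)^(226/165) = 527 × (1/2)^1.3697 ≈ 203.93 μg.
Total = 365.07 + 203.93 ≈ 569 μg.

569 μg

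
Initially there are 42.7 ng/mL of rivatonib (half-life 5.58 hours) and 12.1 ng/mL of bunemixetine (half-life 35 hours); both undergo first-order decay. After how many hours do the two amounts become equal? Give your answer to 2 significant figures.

12 hours

Set 42.7·(1/2)^(t/5.58) = 12.1·(1/2)^(t/35).
Taking log₂: log₂(42.7/12.1) = t·(1/5.58 − 1/35).
log₂(3.5289) = 1.8192; 1/5.58 − 1/35 = 0.15064.
t = 1.8192 / 0.15064 ≈ 12.077 hours.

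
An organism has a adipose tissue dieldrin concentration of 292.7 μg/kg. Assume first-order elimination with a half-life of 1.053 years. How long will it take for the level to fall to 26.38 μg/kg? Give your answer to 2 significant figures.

Fraction remaining = 26.38/292.7 ≈ 0.090126.
n = log₂(292.7/26.38) = ln(11.096)/ln 2 ≈ 3.4719 half-lives.
t = n × t½ = 3.4719 × 1.053 ≈ 3.6559 years.

3.7 years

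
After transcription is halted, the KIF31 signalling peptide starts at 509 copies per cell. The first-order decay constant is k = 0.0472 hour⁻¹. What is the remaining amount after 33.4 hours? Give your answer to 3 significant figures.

t½ = ln 2 / k = 0.69315 / 0.0472 ≈ 14.685 hours.
Number of half-lives: n = 33.4/14.685 ≈ 2.2744.
Remaining = 509 × (1/2)^2.2744 = 509 × 0.2067 ≈ 105.21 copies per cell.

105 copies per cell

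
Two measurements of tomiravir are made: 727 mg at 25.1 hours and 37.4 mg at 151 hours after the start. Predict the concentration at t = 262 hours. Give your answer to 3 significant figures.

2.73 mg

Over Δt = 151 − 25.1 = 125.9 hours, the level fell by a factor of 727/37.4 ≈ 19.439.
n = log₂(19.439) ≈ 4.2808 half-lives, so t½ = 125.9/4.2808 ≈ 29.41 hours.
From t = 151 to t = 262: 37.4 × (1/2)^((262−151)/29.41) ≈ 2.7335 mg.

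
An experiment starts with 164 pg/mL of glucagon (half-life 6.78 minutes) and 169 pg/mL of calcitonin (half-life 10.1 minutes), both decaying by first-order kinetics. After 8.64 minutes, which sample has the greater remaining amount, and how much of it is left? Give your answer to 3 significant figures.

glucagon: 164 × (1/2)^1.2743 ≈ 67.8 pg/mL.
calcitonin: 169 × (1/2)^0.85545 ≈ 93.405 pg/mL.
Calcitonin has more remaining, at ≈ 93.405 pg/mL.

calcitonin, 93.4 pg/mL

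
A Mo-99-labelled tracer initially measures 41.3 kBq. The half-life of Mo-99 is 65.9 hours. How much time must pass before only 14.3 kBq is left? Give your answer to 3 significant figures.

101 hours

Fraction remaining = 14.3/41.3 ≈ 0.34625.
n = log₂(41.3/14.3) = ln(2.8881)/ln 2 ≈ 1.5301 half-lives.
t = n × t½ = 1.5301 × 65.9 ≈ 100.84 hours.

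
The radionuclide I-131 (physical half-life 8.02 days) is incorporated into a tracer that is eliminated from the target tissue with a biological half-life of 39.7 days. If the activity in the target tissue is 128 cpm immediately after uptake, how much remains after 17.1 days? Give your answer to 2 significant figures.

22 cpm

1/t_eff = 1/t_phys + 1/t_biol = 1/8.02 + 1/39.7 = 0.14988 per day.
t_eff = 8.02 × 39.7 / (8.02 + 39.7) ≈ 6.6721 days.
Remaining = 128 × (1/2)^(17.1/6.6721) = 128 × (1/2)^2.5629 ≈ 21.662 cpm.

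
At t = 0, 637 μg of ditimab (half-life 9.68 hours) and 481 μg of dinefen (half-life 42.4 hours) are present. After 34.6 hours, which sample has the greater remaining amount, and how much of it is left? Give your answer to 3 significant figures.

dinefen, 273 μg

ditimab: 637 × (1/2)^3.5744 ≈ 53.474 μg.
dinefen: 481 × (1/2)^0.81604 ≈ 273.21 μg.
Dinefen has more remaining, at ≈ 273.21 μg.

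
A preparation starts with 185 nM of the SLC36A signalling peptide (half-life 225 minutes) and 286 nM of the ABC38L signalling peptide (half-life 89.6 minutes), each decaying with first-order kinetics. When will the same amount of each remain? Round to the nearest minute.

94 minutes

Set 185·(1/2)^(t/225) = 286·(1/2)^(t/89.6).
Taking log₂: log₂(185/286) = t·(1/225 − 1/89.6).
log₂(0.64685) = -0.62849; 1/225 − 1/89.6 = -0.0067163.
t = -0.62849 / -0.0067163 ≈ 93.577 minutes.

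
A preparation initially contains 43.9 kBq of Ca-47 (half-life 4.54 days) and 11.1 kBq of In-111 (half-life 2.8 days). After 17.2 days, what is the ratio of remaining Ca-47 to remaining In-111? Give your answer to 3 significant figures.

Ca-47: 43.9 × (1/2)^(17.2/4.54) = 43.9 × (1/2)^3.7885 ≈ 3.1769 kBq.
In-111: 11.1 × (1/2)^(17.2/2.8) = 11.1 × (1/2)^6.1429 ≈ 0.15709 kBq.
Ratio ≈ 3.1769 / 0.15709 ≈ 20.224.

20.2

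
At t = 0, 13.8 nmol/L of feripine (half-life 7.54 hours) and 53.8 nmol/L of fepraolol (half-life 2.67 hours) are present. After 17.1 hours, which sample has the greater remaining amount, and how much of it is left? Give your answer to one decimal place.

feripine: 13.8 × (1/2)^2.2679 ≈ 2.8653 nmol/L.
fepraolol: 53.8 × (1/2)^6.4045 ≈ 0.63509 nmol/L.
Feripine has more remaining, at ≈ 2.8653 nmol/L.

feripine, 2.9 nmol/L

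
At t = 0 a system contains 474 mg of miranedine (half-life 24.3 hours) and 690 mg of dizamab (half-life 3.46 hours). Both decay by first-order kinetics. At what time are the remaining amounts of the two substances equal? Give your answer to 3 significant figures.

2.19 hours

Set 474·(1/2)^(t/24.3) = 690·(1/2)^(t/3.46).
Taking log₂: log₂(474/690) = t·(1/24.3 − 1/3.46).
log₂(0.68696) = -0.54171; 1/24.3 − 1/3.46 = -0.24787.
t = -0.54171 / -0.24787 ≈ 2.1855 hours.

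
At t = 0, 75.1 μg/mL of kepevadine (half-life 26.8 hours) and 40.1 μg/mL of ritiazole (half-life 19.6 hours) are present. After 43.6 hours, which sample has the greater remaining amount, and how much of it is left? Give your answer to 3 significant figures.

kepevadine: 75.1 × (1/2)^1.6269 ≈ 24.317 μg/mL.
ritiazole: 40.1 × (1/2)^2.2245 ≈ 8.5804 μg/mL.
Kepevadine has more remaining, at ≈ 24.317 μg/mL.

kepevadine, 24.3 μg/mL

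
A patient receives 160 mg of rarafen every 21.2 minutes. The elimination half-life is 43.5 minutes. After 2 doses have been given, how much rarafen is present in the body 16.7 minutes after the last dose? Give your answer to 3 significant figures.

The 2 doses were given 37.9, 16.7 minutes ago.
Total = 160·(1/2)^(37.9/43.5) + 160·(1/2)^(16.7/43.5)
      = 87.467 + 122.62 ≈ 210.08 mg.

210 mg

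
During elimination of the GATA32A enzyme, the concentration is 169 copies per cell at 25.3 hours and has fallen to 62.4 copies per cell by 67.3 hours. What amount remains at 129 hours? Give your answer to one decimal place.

14.4 copies per cell

Over Δt = 67.3 − 25.3 = 42 hours, the level fell by a factor of 169/62.4 ≈ 2.7083.
n = log₂(2.7083) ≈ 1.4374 half-lives, so t½ = 42/1.4374 ≈ 29.219 hours.
From t = 67.3 to t = 129: 62.4 × (1/2)^((129−67.3)/29.219) ≈ 14.439 copies per cell.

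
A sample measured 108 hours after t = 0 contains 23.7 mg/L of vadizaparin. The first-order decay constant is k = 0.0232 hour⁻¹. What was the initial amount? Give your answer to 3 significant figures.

290 mg/L

t½ = ln 2 / k = 0.69315 / 0.0232 ≈ 29.877 hours.
Number of half-lives elapsed: n = 108/29.877 ≈ 3.6148.
A₀ = A × 2^n = 23.7 × 2^3.6148 = 23.7 × 12.251 ≈ 290.35 mg/L.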